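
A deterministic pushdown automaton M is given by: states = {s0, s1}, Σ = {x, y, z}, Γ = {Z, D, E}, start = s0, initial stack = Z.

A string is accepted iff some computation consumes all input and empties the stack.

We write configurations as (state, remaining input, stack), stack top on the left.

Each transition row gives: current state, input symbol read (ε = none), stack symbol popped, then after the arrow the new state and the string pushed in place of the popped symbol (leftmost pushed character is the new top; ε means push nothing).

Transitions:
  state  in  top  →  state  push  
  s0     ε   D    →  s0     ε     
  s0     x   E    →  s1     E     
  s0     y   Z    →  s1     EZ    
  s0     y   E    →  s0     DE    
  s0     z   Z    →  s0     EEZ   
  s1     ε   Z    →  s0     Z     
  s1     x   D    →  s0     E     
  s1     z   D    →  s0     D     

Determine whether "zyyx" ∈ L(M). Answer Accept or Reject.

(s0, zyyx, Z)
  read z, top Z: go to s0, push EEZ → (s0, yyx, EEZ)
  read y, top E: go to s0, push DE → (s0, yx, DEEZ)
  ε-move, top D: go to s0, push ε → (s0, yx, EEZ)
  read y, top E: go to s0, push DE → (s0, x, DEEZ)
  ε-move, top D: go to s0, push ε → (s0, x, EEZ)
  read x, top E: go to s1, push E → (s1, ε, EEZ)
All input consumed; stack is EEZ, not empty, and no further ε-move applies.

Reject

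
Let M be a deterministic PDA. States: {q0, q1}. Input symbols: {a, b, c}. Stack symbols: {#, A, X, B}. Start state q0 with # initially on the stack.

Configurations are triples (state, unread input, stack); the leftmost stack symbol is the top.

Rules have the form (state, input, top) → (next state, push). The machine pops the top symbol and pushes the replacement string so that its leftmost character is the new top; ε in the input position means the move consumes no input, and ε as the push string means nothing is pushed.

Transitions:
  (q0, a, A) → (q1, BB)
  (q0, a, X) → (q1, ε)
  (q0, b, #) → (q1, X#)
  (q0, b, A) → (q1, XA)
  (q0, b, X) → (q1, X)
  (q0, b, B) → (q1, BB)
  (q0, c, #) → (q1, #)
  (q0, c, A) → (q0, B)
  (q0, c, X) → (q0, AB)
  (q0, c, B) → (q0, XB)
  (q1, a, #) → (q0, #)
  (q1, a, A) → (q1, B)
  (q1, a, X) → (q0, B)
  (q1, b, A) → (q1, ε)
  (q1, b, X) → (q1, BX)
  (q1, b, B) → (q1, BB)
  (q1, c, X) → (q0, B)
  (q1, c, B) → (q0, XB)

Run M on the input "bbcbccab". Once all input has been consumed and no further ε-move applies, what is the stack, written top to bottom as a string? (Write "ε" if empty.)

BBBX#

(q0, bbcbccab, #)
  read b, top #: go to q1, push X# → (q1, bcbccab, X#)
  read b, top X: go to q1, push BX → (q1, cbccab, BX#)
  read c, top B: go to q0, push XB → (q0, bccab, XBX#)
  read b, top X: go to q1, push X → (q1, ccab, XBX#)
  read c, top X: go to q0, push B → (q0, cab, BBX#)
  read c, top B: go to q0, push XB → (q0, ab, XBBX#)
  read a, top X: go to q1, push ε → (q1, b, BBX#)
  read b, top B: go to q1, push BB → (q1, ε, BBBX#)
All input consumed in state q1 with stack BBBX#.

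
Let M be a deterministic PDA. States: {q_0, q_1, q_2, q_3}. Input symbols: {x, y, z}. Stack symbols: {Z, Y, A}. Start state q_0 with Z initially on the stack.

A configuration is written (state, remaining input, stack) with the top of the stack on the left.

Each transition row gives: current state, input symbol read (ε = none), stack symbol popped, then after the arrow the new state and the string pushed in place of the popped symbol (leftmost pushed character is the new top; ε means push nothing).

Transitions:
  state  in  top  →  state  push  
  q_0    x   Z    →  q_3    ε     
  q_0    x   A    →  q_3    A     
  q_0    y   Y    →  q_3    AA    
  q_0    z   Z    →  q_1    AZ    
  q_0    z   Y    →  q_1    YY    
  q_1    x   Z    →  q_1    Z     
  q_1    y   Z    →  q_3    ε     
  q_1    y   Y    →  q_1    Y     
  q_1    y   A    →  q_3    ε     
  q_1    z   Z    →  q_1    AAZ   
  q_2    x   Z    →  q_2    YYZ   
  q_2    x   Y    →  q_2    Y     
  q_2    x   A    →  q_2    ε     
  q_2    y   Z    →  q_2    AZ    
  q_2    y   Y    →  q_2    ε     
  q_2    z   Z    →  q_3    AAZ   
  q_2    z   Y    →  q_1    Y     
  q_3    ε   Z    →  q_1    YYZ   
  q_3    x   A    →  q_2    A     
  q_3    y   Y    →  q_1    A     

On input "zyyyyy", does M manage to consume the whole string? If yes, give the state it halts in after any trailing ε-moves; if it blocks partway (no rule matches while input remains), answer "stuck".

(q_0, zyyyyy, Z)
  read z, top Z: go to q_1, push AZ → (q_1, yyyyy, AZ)
  read y, top A: go to q_3, push ε → (q_3, yyyy, Z)
  ε-move, top Z: go to q_1, push YYZ → (q_1, yyyy, YYZ)
  read y, top Y: go to q_1, push Y → (q_1, yyy, YYZ)
  read y, top Y: go to q_1, push Y → (q_1, yy, YYZ)
  read y, top Y: go to q_1, push Y → (q_1, y, YYZ)
  read y, top Y: go to q_1, push Y → (q_1, ε, YYZ)
All input consumed; M is in state q_1.

q_1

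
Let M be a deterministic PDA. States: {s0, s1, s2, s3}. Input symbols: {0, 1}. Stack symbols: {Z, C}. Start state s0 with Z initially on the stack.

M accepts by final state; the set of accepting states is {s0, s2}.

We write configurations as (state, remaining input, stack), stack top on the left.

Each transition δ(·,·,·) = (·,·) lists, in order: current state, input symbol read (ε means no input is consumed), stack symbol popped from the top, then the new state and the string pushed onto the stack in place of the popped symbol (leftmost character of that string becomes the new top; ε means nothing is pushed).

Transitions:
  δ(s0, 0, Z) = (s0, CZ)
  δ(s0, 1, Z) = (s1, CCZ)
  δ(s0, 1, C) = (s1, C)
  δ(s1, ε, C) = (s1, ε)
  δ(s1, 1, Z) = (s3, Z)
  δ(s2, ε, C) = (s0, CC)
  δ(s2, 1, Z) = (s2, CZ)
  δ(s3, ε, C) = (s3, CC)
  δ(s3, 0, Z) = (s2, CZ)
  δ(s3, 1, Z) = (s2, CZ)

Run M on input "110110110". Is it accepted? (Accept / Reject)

Accept

(s0, 110110110, Z) ⊢ (s1, 10110110, CCZ) ⊢ (s1, 10110110, CZ) ⊢ (s1, 10110110, Z) ⊢ (s3, 0110110, Z) ⊢ (s2, 110110, CZ) ⊢ (s0, 110110, CCZ) ⊢ (s1, 10110, CCZ) ⊢ (s1, 10110, CZ) ⊢ (s1, 10110, Z) ⊢ (s3, 0110, Z) ⊢ (s2, 110, CZ) ⊢ (s0, 110, CCZ) ⊢ (s1, 10, CCZ) ⊢ (s1, 10, CZ) ⊢ (s1, 10, Z) ⊢ (s3, 0, Z) ⊢ (s2, ε, CZ)
All input consumed; state s2 ∈ F.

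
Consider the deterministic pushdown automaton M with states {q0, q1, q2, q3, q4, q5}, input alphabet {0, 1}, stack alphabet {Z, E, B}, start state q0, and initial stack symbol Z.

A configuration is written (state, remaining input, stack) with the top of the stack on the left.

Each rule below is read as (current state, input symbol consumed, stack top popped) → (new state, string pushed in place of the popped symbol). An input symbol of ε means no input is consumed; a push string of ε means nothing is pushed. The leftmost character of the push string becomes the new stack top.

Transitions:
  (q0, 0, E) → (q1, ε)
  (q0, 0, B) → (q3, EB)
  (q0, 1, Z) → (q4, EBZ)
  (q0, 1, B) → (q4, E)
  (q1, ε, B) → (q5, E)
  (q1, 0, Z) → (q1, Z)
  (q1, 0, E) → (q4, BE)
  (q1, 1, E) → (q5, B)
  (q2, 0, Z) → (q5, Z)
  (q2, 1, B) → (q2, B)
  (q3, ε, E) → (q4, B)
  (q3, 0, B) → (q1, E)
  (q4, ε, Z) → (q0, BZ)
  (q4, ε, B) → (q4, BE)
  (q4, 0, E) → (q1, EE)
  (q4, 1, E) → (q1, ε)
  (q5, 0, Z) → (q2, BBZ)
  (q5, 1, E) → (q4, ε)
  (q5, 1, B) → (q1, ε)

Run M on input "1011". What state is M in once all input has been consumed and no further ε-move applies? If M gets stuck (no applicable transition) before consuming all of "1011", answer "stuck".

(q0, 1011, Z) ⊢ (q4, 011, EBZ) ⊢ (q1, 11, EEBZ) ⊢ (q5, 1, BEBZ) ⊢ (q1, ε, EBZ)
All input consumed; M is in state q1.

q1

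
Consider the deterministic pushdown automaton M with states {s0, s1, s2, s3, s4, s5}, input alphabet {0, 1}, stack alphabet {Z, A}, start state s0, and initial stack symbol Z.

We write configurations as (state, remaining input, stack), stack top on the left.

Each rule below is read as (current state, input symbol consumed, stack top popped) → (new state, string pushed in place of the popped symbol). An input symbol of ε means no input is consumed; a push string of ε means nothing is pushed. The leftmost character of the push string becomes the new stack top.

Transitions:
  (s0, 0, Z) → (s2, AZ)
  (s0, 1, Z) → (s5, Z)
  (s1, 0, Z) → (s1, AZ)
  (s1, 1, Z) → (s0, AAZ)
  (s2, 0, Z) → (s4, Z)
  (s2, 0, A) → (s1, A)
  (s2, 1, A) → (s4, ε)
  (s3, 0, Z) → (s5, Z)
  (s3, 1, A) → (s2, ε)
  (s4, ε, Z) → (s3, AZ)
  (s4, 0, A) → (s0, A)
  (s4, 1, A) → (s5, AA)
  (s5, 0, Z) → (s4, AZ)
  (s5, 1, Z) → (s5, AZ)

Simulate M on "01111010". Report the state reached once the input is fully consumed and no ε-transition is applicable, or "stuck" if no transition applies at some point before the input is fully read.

(s0, 01111010, Z)
  read 0, top Z: go to s2, push AZ → (s2, 1111010, AZ)
  read 1, top A: go to s4, push ε → (s4, 111010, Z)
  ε-move, top Z: go to s3, push AZ → (s3, 111010, AZ)
  read 1, top A: go to s2, push ε → (s2, 11010, Z)
No transition for (s2, 1, top Z); M blocks with input 11010 remaining.

stuck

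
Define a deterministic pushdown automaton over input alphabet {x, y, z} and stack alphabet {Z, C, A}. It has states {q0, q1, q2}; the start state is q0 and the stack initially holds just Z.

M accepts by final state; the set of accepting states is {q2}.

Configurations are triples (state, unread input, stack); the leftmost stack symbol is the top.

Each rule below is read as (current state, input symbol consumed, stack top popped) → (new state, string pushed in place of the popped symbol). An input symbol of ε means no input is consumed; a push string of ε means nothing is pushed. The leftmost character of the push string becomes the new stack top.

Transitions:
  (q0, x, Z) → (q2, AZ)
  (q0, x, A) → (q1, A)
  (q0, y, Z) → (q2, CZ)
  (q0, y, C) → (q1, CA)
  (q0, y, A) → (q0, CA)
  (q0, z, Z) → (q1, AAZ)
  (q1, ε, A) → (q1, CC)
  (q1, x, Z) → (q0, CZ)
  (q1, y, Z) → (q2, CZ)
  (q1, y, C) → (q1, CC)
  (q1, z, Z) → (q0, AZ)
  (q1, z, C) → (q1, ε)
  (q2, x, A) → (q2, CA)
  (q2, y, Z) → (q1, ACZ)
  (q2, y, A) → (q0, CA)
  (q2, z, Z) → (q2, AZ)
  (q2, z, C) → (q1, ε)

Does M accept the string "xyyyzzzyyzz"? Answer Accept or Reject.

Reject

(q0, xyyyzzzyyzz, Z) ⊢ (q2, yyyzzzyyzz, AZ) ⊢ (q0, yyzzzyyzz, CAZ) ⊢ (q1, yzzzyyzz, CAAZ) ⊢ (q1, zzzyyzz, CCAAZ) ⊢ (q1, zzyyzz, CAAZ) ⊢ (q1, zyyzz, AAZ) ⊢ (q1, zyyzz, CCAZ) ⊢ (q1, yyzz, CAZ) ⊢ (q1, yzz, CCAZ) ⊢ (q1, zz, CCCAZ) ⊢ (q1, z, CCAZ) ⊢ (q1, ε, CAZ)
All input consumed; state q1 ∉ F and no further ε-move applies.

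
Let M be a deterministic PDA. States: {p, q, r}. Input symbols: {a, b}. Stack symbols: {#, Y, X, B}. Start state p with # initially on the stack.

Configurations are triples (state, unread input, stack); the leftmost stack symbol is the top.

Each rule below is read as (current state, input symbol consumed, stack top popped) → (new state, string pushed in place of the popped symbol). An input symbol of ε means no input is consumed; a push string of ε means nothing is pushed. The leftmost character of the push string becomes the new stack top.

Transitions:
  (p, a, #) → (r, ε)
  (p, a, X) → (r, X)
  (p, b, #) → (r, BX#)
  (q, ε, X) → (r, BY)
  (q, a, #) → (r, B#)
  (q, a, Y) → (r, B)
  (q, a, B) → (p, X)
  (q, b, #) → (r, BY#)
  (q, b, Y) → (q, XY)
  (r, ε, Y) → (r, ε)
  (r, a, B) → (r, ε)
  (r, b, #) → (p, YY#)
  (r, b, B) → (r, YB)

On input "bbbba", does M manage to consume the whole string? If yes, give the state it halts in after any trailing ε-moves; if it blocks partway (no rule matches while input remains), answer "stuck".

(p, bbbba, #) ⊢ (r, bbba, BX#) ⊢ (r, bba, YBX#) ⊢ (r, bba, BX#) ⊢ (r, ba, YBX#) ⊢ (r, ba, BX#) ⊢ (r, a, YBX#) ⊢ (r, a, BX#) ⊢ (r, ε, X#)
All input consumed; M is in state r.

r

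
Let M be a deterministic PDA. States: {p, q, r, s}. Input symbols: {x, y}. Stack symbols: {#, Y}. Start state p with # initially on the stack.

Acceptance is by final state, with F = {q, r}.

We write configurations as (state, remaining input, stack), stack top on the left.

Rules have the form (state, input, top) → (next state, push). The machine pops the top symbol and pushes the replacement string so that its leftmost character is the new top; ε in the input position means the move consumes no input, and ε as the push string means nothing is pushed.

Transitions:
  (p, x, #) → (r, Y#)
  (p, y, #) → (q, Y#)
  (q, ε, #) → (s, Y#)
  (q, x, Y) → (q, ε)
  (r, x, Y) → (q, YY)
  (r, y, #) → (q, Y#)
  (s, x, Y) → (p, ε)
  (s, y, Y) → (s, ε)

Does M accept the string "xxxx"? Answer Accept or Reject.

(p, xxxx, #)
  read x, top #: go to r, push Y# → (r, xxx, Y#)
  read x, top Y: go to q, push YY → (q, xx, YY#)
  read x, top Y: go to q, push ε → (q, x, Y#)
  read x, top Y: go to q, push ε → (q, ε, #)
All input consumed; state q ∈ F.

Accept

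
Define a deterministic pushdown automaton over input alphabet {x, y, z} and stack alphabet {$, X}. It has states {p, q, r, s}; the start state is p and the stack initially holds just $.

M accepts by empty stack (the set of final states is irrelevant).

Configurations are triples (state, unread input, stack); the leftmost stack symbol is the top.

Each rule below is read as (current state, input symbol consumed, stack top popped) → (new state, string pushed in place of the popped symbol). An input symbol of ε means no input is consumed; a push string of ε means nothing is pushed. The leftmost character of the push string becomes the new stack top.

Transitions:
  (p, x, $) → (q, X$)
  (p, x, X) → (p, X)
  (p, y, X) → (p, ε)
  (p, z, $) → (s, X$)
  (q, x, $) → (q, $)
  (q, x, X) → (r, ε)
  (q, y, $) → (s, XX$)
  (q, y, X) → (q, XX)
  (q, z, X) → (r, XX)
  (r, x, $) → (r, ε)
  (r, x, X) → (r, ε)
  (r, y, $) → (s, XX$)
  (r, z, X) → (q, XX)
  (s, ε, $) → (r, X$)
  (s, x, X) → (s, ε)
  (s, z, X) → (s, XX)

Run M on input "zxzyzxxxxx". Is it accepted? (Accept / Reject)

(p, zxzyzxxxxx, $)
  read z, top $: go to s, push X$ → (s, xzyzxxxxx, X$)
  read x, top X: go to s, push ε → (s, zyzxxxxx, $)
  ε-move, top $: go to r, push X$ → (r, zyzxxxxx, X$)
  read z, top X: go to q, push XX → (q, yzxxxxx, XX$)
  read y, top X: go to q, push XX → (q, zxxxxx, XXX$)
  read z, top X: go to r, push XX → (r, xxxxx, XXXX$)
  read x, top X: go to r, push ε → (r, xxxx, XXX$)
  read x, top X: go to r, push ε → (r, xxx, XX$)
  read x, top X: go to r, push ε → (r, xx, X$)
  read x, top X: go to r, push ε → (r, x, $)
  read x, top $: go to r, push ε → (r, ε, ε)
All input consumed and the stack is empty.

Accept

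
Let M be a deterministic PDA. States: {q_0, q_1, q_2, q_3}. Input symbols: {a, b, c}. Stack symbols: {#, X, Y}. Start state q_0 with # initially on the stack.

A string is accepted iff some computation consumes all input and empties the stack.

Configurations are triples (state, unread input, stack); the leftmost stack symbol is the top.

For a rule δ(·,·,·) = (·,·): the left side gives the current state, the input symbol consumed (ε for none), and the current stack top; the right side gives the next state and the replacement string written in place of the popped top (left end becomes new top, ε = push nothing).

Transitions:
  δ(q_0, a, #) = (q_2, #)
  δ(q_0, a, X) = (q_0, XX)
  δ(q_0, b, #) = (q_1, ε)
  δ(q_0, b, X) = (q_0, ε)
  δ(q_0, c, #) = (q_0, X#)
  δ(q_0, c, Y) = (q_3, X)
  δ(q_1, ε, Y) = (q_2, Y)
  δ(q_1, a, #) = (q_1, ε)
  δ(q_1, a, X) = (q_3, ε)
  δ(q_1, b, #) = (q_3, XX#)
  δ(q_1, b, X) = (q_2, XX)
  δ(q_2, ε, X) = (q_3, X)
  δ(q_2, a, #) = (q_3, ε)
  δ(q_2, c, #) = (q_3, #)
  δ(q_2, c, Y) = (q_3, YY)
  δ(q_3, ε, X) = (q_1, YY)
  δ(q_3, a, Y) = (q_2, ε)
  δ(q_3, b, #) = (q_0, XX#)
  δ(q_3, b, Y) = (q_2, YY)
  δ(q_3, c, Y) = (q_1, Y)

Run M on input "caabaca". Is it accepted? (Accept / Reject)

Reject

(q_0, caabaca, #)
  read c, top #: go to q_0, push X# → (q_0, aabaca, X#)
  read a, top X: go to q_0, push XX → (q_0, abaca, XX#)
  read a, top X: go to q_0, push XX → (q_0, baca, XXX#)
  read b, top X: go to q_0, push ε → (q_0, aca, XX#)
  read a, top X: go to q_0, push XX → (q_0, ca, XXX#)
No transition applies at (q_0, ca, XXX#); input not fully consumed.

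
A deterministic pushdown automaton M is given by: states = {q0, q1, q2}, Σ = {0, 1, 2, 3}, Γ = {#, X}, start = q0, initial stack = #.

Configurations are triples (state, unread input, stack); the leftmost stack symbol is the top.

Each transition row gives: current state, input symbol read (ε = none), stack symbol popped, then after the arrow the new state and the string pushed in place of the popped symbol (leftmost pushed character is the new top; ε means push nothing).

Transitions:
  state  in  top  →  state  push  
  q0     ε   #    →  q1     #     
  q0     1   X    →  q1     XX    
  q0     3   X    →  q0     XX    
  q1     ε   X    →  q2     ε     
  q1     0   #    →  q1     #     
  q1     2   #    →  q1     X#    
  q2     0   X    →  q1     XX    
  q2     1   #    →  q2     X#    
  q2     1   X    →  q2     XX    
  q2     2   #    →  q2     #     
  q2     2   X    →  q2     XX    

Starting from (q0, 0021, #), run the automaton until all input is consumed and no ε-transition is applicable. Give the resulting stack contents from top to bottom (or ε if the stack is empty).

(q0, 0021, #)
  ε-move, top #: go to q1, push # → (q1, 0021, #)
  read 0, top #: go to q1, push # → (q1, 021, #)
  read 0, top #: go to q1, push # → (q1, 21, #)
  read 2, top #: go to q1, push X# → (q1, 1, X#)
  ε-move, top X: go to q2, push ε → (q2, 1, #)
  read 1, top #: go to q2, push X# → (q2, ε, X#)
All input consumed in state q2 with stack X#.

X#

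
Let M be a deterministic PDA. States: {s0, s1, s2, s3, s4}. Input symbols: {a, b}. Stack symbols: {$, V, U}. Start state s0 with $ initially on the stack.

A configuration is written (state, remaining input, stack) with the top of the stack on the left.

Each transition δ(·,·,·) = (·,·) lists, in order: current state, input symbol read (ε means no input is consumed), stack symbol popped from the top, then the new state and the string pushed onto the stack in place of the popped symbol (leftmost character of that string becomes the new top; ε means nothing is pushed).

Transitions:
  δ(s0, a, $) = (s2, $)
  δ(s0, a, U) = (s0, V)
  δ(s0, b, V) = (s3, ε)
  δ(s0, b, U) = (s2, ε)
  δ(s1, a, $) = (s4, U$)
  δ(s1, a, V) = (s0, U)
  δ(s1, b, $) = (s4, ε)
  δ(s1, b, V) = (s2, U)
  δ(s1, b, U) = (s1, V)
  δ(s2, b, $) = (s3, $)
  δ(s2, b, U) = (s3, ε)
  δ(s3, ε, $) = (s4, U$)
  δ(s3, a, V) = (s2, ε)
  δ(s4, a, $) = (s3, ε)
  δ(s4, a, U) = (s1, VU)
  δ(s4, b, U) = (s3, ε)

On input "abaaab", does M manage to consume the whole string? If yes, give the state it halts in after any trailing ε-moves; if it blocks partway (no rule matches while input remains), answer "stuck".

s3

(s0, abaaab, $)
  read a, top $: go to s2, push $ → (s2, baaab, $)
  read b, top $: go to s3, push $ → (s3, aaab, $)
  ε-move, top $: go to s4, push U$ → (s4, aaab, U$)
  read a, top U: go to s1, push VU → (s1, aab, VU$)
  read a, top V: go to s0, push U → (s0, ab, UU$)
  read a, top U: go to s0, push V → (s0, b, VU$)
  read b, top V: go to s3, push ε → (s3, ε, U$)
All input consumed; M is in state s3.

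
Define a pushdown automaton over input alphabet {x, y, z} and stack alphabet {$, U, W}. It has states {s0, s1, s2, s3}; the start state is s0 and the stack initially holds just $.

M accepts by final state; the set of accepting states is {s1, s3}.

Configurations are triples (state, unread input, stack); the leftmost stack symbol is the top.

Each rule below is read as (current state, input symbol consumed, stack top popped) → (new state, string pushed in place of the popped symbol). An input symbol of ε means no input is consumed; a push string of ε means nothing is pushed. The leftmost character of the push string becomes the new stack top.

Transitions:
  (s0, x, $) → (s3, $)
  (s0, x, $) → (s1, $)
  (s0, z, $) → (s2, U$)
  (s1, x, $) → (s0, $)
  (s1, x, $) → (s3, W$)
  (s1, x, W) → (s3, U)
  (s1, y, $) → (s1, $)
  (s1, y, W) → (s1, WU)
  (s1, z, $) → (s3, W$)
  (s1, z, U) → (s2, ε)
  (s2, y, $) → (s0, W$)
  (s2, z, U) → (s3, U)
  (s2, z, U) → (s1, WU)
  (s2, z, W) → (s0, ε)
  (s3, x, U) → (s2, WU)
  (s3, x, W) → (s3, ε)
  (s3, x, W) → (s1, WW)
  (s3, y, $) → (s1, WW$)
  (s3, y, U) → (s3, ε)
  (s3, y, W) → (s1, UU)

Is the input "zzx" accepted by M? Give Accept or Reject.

One accepting computation: (s0, zzx, $) ⊢ (s2, zx, U$) ⊢ (s1, x, WU$) ⊢ (s3, ε, UU$)
All input consumed and state s3 ∈ F.

Accept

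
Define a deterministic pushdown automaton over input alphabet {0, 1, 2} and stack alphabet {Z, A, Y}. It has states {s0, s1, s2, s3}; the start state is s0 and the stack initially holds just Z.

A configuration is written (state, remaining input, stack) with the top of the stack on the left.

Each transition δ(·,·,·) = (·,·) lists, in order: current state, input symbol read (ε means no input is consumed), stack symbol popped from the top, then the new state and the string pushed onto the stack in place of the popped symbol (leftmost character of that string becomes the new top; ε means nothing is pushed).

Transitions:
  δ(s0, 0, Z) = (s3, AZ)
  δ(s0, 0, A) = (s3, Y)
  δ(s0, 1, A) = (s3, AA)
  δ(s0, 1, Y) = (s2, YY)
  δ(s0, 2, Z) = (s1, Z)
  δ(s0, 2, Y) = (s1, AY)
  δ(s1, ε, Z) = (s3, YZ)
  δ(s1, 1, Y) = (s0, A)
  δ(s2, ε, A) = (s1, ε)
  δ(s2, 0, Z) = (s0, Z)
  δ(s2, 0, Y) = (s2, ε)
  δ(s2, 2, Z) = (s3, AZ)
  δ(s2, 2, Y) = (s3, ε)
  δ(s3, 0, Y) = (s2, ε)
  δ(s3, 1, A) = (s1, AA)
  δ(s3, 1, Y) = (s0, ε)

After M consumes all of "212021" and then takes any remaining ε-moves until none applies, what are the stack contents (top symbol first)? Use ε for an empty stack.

AAZ

(s0, 212021, Z)
  read 2, top Z: go to s1, push Z → (s1, 12021, Z)
  ε-move, top Z: go to s3, push YZ → (s3, 12021, YZ)
  read 1, top Y: go to s0, push ε → (s0, 2021, Z)
  read 2, top Z: go to s1, push Z → (s1, 021, Z)
  ε-move, top Z: go to s3, push YZ → (s3, 021, YZ)
  read 0, top Y: go to s2, push ε → (s2, 21, Z)
  read 2, top Z: go to s3, push AZ → (s3, 1, AZ)
  read 1, top A: go to s1, push AA → (s1, ε, AAZ)
All input consumed in state s1 with stack AAZ.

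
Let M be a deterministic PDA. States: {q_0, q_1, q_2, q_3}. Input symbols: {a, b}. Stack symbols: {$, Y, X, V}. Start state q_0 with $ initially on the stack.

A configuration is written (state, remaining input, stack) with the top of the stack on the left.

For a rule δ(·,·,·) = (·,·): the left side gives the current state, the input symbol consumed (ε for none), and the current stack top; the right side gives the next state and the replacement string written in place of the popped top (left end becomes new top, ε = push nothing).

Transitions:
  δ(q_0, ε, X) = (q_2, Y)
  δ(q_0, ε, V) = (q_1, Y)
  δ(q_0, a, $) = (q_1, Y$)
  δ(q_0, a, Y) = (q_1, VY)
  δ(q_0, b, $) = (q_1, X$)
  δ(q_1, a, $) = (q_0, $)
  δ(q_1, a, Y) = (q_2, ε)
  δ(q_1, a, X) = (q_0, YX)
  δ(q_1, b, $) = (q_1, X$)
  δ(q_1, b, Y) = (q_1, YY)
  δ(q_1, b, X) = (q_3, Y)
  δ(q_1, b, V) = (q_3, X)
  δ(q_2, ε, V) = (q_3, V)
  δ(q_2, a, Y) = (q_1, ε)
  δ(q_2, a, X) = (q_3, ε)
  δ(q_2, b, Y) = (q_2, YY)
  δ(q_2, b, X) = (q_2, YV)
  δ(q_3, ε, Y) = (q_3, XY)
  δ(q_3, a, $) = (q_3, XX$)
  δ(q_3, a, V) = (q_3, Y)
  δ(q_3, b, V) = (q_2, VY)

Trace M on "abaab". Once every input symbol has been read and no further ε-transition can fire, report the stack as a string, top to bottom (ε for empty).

X$

(q_0, abaab, $) ⊢ (q_1, baab, Y$) ⊢ (q_1, aab, YY$) ⊢ (q_2, ab, Y$) ⊢ (q_1, b, $) ⊢ (q_1, ε, X$)
All input consumed in state q_1 with stack X$.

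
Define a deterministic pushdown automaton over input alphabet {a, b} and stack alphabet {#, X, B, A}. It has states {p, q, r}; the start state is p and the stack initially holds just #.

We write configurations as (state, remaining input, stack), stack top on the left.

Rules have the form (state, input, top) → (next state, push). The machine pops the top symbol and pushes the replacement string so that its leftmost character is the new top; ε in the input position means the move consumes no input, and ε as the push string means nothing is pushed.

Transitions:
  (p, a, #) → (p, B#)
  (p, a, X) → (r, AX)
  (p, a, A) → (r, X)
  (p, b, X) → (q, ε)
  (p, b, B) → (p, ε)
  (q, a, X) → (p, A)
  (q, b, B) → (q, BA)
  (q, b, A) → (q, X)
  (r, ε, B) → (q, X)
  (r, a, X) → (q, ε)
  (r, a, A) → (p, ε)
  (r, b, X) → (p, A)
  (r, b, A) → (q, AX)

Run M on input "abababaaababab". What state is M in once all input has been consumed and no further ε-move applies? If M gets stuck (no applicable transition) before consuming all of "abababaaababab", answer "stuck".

stuck

(p, abababaaababab, #)
  read a, top #: go to p, push B# → (p, bababaaababab, B#)
  read b, top B: go to p, push ε → (p, ababaaababab, #)
  read a, top #: go to p, push B# → (p, babaaababab, B#)
  read b, top B: go to p, push ε → (p, abaaababab, #)
  read a, top #: go to p, push B# → (p, baaababab, B#)
  read b, top B: go to p, push ε → (p, aaababab, #)
  read a, top #: go to p, push B# → (p, aababab, B#)
No transition for (p, a, top B); M blocks with input aababab remaining.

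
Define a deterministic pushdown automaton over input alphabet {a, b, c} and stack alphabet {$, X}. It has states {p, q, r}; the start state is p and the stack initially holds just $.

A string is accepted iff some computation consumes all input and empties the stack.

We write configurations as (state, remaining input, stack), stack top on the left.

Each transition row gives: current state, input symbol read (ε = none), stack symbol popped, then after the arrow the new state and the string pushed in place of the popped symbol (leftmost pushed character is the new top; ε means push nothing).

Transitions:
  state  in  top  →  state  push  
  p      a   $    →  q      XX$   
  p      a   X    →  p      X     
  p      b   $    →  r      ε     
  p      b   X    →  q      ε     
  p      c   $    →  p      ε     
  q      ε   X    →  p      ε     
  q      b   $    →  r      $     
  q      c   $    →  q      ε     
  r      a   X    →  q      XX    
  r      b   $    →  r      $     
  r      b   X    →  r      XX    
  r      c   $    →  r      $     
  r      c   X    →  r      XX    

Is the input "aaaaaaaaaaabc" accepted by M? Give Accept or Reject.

Accept

(p, aaaaaaaaaaabc, $)
  read a, top $: go to q, push XX$ → (q, aaaaaaaaaabc, XX$)
  ε-move, top X: go to p, push ε → (p, aaaaaaaaaabc, X$)
  read a, top X: go to p, push X → (p, aaaaaaaaabc, X$)
  read a, top X: go to p, push X → (p, aaaaaaaabc, X$)
  read a, top X: go to p, push X → (p, aaaaaaabc, X$)
  read a, top X: go to p, push X → (p, aaaaaabc, X$)
  read a, top X: go to p, push X → (p, aaaaabc, X$)
  read a, top X: go to p, push X → (p, aaaabc, X$)
  read a, top X: go to p, push X → (p, aaabc, X$)
  read a, top X: go to p, push X → (p, aabc, X$)
  read a, top X: go to p, push X → (p, abc, X$)
  read a, top X: go to p, push X → (p, bc, X$)
  read b, top X: go to q, push ε → (q, c, $)
  read c, top $: go to q, push ε → (q, ε, ε)
All input consumed and the stack is empty.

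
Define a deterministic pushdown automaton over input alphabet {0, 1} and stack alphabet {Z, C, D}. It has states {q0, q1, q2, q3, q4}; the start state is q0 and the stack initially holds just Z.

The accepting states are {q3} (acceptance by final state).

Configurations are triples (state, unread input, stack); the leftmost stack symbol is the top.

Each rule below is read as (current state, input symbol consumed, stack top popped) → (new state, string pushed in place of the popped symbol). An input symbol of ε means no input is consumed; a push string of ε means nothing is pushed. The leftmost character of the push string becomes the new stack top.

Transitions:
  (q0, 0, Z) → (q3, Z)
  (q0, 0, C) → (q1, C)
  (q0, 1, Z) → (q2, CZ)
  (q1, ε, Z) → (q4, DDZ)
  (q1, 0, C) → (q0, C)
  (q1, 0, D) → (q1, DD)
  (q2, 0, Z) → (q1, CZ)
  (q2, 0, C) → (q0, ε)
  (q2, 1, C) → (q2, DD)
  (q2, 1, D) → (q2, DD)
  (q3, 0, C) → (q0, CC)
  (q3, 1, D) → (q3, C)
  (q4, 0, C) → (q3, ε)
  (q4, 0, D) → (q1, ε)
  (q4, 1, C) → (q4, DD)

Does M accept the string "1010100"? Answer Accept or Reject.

Accept

(q0, 1010100, Z)
  read 1, top Z: go to q2, push CZ → (q2, 010100, CZ)
  read 0, top C: go to q0, push ε → (q0, 10100, Z)
  read 1, top Z: go to q2, push CZ → (q2, 0100, CZ)
  read 0, top C: go to q0, push ε → (q0, 100, Z)
  read 1, top Z: go to q2, push CZ → (q2, 00, CZ)
  read 0, top C: go to q0, push ε → (q0, 0, Z)
  read 0, top Z: go to q3, push Z → (q3, ε, Z)
All input consumed; state q3 ∈ F.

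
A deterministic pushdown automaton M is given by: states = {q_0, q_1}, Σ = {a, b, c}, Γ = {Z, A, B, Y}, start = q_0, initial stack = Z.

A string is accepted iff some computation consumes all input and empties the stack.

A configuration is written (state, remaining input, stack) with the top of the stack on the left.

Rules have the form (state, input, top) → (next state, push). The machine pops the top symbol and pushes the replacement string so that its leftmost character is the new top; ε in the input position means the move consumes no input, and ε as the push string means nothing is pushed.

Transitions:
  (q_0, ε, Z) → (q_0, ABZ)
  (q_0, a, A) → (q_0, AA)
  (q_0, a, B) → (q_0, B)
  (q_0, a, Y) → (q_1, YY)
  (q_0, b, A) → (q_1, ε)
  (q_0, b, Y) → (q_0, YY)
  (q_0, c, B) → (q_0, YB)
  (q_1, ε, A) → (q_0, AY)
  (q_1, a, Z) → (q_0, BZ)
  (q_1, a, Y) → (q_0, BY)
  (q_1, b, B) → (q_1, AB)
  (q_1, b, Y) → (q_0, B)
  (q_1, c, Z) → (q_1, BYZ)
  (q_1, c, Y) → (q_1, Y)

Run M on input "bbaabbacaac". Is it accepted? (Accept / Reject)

Reject

(q_0, bbaabbacaac, Z)
  ε-move, top Z: go to q_0, push ABZ → (q_0, bbaabbacaac, ABZ)
  read b, top A: go to q_1, push ε → (q_1, baabbacaac, BZ)
  read b, top B: go to q_1, push AB → (q_1, aabbacaac, ABZ)
  ε-move, top A: go to q_0, push AY → (q_0, aabbacaac, AYBZ)
  read a, top A: go to q_0, push AA → (q_0, abbacaac, AAYBZ)
  read a, top A: go to q_0, push AA → (q_0, bbacaac, AAAYBZ)
  read b, top A: go to q_1, push ε → (q_1, bacaac, AAYBZ)
  ε-move, top A: go to q_0, push AY → (q_0, bacaac, AYAYBZ)
  read b, top A: go to q_1, push ε → (q_1, acaac, YAYBZ)
  read a, top Y: go to q_0, push BY → (q_0, caac, BYAYBZ)
  read c, top B: go to q_0, push YB → (q_0, aac, YBYAYBZ)
  read a, top Y: go to q_1, push YY → (q_1, ac, YYBYAYBZ)
  read a, top Y: go to q_0, push BY → (q_0, c, BYYBYAYBZ)
  read c, top B: go to q_0, push YB → (q_0, ε, YBYYBYAYBZ)
All input consumed; stack is YBYYBYAYBZ, not empty, and no further ε-move applies.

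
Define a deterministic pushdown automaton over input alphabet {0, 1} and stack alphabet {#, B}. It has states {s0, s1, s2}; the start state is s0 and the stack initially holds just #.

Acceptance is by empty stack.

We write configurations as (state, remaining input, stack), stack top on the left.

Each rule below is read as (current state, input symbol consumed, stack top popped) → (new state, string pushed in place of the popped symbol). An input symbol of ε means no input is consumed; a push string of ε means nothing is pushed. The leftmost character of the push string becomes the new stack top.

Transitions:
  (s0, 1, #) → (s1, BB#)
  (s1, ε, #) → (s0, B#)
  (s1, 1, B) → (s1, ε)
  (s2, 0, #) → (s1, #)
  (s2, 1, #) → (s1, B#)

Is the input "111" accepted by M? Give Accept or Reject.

(s0, 111, #)
  read 1, top #: go to s1, push BB# → (s1, 11, BB#)
  read 1, top B: go to s1, push ε → (s1, 1, B#)
  read 1, top B: go to s1, push ε → (s1, ε, #)
  ε-move, top #: go to s0, push B# → (s0, ε, B#)
All input consumed; stack is B#, not empty, and no further ε-move applies.

Reject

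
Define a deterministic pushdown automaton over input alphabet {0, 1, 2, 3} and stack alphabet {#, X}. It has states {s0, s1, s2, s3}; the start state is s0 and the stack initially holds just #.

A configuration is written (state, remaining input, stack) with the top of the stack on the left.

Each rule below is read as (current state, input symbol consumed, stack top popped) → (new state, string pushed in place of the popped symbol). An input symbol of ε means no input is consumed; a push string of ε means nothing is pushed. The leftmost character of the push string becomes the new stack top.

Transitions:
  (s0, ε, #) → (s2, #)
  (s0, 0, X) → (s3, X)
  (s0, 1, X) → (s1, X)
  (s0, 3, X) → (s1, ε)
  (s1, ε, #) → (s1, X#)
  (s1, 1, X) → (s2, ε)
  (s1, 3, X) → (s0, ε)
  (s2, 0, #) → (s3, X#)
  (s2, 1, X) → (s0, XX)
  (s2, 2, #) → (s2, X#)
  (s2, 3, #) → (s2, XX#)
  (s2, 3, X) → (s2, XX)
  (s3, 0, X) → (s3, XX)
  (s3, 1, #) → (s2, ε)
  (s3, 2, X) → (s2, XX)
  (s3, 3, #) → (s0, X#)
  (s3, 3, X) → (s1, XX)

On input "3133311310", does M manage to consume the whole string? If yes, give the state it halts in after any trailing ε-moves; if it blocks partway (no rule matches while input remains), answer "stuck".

(s0, 3133311310, #)
  ε-move, top #: go to s2, push # → (s2, 3133311310, #)
  read 3, top #: go to s2, push XX# → (s2, 133311310, XX#)
  read 1, top X: go to s0, push XX → (s0, 33311310, XXX#)
  read 3, top X: go to s1, push ε → (s1, 3311310, XX#)
  read 3, top X: go to s0, push ε → (s0, 311310, X#)
  read 3, top X: go to s1, push ε → (s1, 11310, #)
  ε-move, top #: go to s1, push X# → (s1, 11310, X#)
  read 1, top X: go to s2, push ε → (s2, 1310, #)
No transition for (s2, 1, top #); M blocks with input 1310 remaining.

stuck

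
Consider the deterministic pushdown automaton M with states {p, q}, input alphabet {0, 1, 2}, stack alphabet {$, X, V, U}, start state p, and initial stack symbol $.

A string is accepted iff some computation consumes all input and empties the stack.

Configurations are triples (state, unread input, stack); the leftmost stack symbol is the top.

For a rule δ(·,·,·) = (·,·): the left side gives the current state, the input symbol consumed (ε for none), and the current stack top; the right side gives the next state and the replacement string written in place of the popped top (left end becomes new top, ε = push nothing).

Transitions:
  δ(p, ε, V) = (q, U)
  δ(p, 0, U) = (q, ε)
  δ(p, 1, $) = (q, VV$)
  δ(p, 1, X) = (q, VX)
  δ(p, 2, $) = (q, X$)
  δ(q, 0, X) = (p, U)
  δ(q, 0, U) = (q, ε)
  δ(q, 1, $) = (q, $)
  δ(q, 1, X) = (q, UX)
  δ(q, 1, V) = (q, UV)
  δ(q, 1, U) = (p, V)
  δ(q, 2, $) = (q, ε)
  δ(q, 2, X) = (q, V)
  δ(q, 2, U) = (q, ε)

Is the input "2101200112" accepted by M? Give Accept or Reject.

Accept

(p, 2101200112, $) ⊢ (q, 101200112, X$) ⊢ (q, 01200112, UX$) ⊢ (q, 1200112, X$) ⊢ (q, 200112, UX$) ⊢ (q, 00112, X$) ⊢ (p, 0112, U$) ⊢ (q, 112, $) ⊢ (q, 12, $) ⊢ (q, 2, $) ⊢ (q, ε, ε)
All input consumed and the stack is empty.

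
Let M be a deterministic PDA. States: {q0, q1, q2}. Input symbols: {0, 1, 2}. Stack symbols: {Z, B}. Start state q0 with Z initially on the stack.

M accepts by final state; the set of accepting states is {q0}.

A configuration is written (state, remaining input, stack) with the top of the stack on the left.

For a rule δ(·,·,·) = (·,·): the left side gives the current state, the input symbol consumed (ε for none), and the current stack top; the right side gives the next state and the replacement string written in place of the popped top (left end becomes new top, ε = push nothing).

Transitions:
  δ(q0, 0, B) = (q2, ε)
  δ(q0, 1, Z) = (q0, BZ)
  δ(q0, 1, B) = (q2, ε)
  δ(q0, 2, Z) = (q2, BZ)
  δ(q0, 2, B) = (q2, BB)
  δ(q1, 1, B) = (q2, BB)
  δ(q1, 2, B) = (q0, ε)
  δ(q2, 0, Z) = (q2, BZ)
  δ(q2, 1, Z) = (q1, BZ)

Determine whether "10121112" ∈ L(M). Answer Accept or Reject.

Accept

(q0, 10121112, Z)
  read 1, top Z: go to q0, push BZ → (q0, 0121112, BZ)
  read 0, top B: go to q2, push ε → (q2, 121112, Z)
  read 1, top Z: go to q1, push BZ → (q1, 21112, BZ)
  read 2, top B: go to q0, push ε → (q0, 1112, Z)
  read 1, top Z: go to q0, push BZ → (q0, 112, BZ)
  read 1, top B: go to q2, push ε → (q2, 12, Z)
  read 1, top Z: go to q1, push BZ → (q1, 2, BZ)
  read 2, top B: go to q0, push ε → (q0, ε, Z)
All input consumed; state q0 ∈ F.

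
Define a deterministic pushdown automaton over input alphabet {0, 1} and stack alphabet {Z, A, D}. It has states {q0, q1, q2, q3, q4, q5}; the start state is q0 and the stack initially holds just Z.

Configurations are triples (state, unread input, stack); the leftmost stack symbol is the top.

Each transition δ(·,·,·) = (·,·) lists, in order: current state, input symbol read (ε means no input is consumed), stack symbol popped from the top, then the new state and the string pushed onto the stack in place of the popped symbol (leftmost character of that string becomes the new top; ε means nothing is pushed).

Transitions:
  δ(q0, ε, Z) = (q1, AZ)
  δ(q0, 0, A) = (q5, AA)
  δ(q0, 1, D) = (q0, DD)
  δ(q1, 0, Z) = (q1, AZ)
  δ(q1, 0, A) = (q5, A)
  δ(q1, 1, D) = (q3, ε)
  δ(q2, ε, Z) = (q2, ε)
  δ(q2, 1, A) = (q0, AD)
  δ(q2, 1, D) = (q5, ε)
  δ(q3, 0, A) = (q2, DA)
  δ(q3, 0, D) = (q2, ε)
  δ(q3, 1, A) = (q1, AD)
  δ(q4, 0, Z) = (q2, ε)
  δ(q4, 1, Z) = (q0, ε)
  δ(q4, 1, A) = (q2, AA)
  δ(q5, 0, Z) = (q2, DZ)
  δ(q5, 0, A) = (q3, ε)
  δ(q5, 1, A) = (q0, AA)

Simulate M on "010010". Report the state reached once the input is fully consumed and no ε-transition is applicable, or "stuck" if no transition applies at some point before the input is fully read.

(q0, 010010, Z) ⊢ (q1, 010010, AZ) ⊢ (q5, 10010, AZ) ⊢ (q0, 0010, AAZ) ⊢ (q5, 010, AAAZ) ⊢ (q3, 10, AAZ) ⊢ (q1, 0, ADAZ) ⊢ (q5, ε, ADAZ)
All input consumed; M is in state q5.

q5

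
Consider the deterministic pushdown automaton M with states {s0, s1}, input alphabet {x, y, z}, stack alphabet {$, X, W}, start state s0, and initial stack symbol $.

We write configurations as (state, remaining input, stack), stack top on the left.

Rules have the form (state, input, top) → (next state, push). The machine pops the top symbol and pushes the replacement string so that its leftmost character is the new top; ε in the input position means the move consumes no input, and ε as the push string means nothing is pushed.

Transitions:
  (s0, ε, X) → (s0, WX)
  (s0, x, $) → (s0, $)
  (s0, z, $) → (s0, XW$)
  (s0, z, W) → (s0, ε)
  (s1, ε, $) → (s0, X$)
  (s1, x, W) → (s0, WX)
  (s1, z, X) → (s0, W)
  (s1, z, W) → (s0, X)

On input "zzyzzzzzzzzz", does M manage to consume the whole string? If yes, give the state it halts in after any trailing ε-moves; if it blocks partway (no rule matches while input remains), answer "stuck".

stuck

(s0, zzyzzzzzzzzz, $)
  read z, top $: go to s0, push XW$ → (s0, zyzzzzzzzzz, XW$)
  ε-move, top X: go to s0, push WX → (s0, zyzzzzzzzzz, WXW$)
  read z, top W: go to s0, push ε → (s0, yzzzzzzzzz, XW$)
  ε-move, top X: go to s0, push WX → (s0, yzzzzzzzzz, WXW$)
No transition for (s0, y, top W); M blocks with input yzzzzzzzzz remaining.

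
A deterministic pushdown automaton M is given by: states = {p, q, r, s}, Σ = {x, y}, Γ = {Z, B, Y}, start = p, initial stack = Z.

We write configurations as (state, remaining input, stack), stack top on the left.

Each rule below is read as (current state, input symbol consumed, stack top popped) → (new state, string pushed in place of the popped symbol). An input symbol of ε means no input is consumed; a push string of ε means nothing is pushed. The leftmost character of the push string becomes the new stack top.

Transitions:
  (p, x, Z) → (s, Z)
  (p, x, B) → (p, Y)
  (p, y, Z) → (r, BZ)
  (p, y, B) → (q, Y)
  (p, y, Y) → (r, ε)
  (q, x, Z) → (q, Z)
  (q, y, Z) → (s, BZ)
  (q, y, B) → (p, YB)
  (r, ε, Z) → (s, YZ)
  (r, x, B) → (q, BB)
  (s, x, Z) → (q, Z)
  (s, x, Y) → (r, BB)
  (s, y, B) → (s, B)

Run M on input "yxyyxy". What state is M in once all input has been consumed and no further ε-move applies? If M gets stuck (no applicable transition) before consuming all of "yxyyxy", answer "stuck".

(p, yxyyxy, Z)
  read y, top Z: go to r, push BZ → (r, xyyxy, BZ)
  read x, top B: go to q, push BB → (q, yyxy, BBZ)
  read y, top B: go to p, push YB → (p, yxy, YBBZ)
  read y, top Y: go to r, push ε → (r, xy, BBZ)
  read x, top B: go to q, push BB → (q, y, BBBZ)
  read y, top B: go to p, push YB → (p, ε, YBBBZ)
All input consumed; M is in state p.

p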